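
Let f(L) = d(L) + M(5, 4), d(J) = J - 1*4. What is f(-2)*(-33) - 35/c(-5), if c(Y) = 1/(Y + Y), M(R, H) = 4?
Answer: 416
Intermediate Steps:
d(J) = -4 + J (d(J) = J - 4 = -4 + J)
c(Y) = 1/(2*Y)
f(L) = L (f(L) = (-4 + L) + 4 = L)
f(-2)*(-33) - 35/c(-5) = -2*(-33) - 35/((½)/(-5)) = 66 - 35/((½)*(-⅕)) = 66 - 35/(-⅒) = 66 - 35*(-10) = 66 + 350 = 416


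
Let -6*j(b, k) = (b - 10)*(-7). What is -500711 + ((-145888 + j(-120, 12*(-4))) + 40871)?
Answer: -1817639/3 ≈ -6.0588e+5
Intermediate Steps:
j(b, k) = -35/3 + 7*b/6 (j(b, k) = -(b - 10)*(-7)/6 = -(-10 + b)*(-7)/6 = -(70 - 7*b)/6 = -35/3 + 7*b/6)
-500711 + ((-145888 + j(-120, 12*(-4))) + 40871) = -500711 + ((-145888 + (-35/3 + (7/6)*(-120))) + 40871) = -500711 + ((-145888 + (-35/3 - 140)) + 40871) = -500711 + ((-145888 - 455/3) + 40871) = -500711 + (-438119/3 + 40871) = -500711 - 315506/3 = -1817639/3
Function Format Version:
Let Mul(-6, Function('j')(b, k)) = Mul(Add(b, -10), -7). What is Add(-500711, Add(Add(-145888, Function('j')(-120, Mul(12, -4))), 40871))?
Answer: Rational(-1817639, 3) ≈ -6.0588e+5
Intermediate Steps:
Function('j')(b, k) = Add(Rational(-35, 3), Mul(Rational(7, 6), b)) (Function('j')(b, k) = Mul(Rational(-1, 6), Mul(Add(b, -10), -7)) = Mul(Rational(-1, 6), Mul(Add(-10, b), -7)) = Mul(Rational(-1, 6), Add(70, Mul(-7, b))) = Add(Rational(-35, 3), Mul(Rational(7, 6), b)))
Add(-500711, Add(Add(-145888, Function('j')(-120, Mul(12, -4))), 40871)) = Add(-500711, Add(Add(-145888, Add(Rational(-35, 3), Mul(Rational(7, 6), -120))), 40871)) = Add(-500711, Add(Add(-145888, Add(Rational(-35, 3), -140)), 40871)) = Add(-500711, Add(Add(-145888, Rational(-455, 3)), 40871)) = Add(-500711, Add(Rational(-438119, 3), 40871)) = Add(-500711, Rational(-315506, 3)) = Rational(-1817639, 3)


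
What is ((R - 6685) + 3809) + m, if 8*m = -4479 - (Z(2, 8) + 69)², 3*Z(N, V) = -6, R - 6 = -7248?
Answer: -11239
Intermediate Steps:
R = -7242 (R = 6 - 7248 = -7242)
Z(N, V) = -2 (Z(N, V) = (⅓)*(-6) = -2)
m = -1121 (m = (-4479 - (-2 + 69)²)/8 = (-4479 - 1*67²)/8 = (-4479 - 1*4489)/8 = (-4479 - 4489)/8 = (⅛)*(-8968) = -1121)
((R - 6685) + 3809) + m = ((-7242 - 6685) + 3809) - 1121 = (-13927 + 3809) - 1121 = -10118 - 1121 = -11239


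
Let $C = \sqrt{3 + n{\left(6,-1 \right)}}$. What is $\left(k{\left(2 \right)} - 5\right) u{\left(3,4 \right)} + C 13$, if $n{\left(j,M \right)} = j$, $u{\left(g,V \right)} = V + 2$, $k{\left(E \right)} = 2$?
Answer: $21$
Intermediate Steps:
$u{\left(g,V \right)} = 2 + V$
$C = 3$ ($C = \sqrt{3 + 6} = \sqrt{9} = 3$)
$\left(k{\left(2 \right)} - 5\right) u{\left(3,4 \right)} + C 13 = \left(2 - 5\right) \left(2 + 4\right) + 3 \cdot 13 = \left(-3\right) 6 + 39 = -18 + 39 = 21$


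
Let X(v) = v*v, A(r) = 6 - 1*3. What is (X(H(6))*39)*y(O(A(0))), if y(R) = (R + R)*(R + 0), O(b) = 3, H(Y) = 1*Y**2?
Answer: 909792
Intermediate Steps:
A(r) = 3 (A(r) = 6 - 3 = 3)
H(Y) = Y**2
X(v) = v**2
y(R) = 2*R**2 (y(R) = (2*R)*R = 2*R**2)
(X(H(6))*39)*y(O(A(0))) = ((6**2)**2*39)*(2*3**2) = (36**2*39)*(2*9) = (1296*39)*18 = 50544*18 = 909792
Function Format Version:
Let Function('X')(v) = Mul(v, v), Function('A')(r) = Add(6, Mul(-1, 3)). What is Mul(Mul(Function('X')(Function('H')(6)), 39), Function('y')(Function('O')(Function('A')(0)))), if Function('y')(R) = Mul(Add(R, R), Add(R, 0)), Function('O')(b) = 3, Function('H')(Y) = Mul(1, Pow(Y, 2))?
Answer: 909792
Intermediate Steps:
Function('A')(r) = 3 (Function('A')(r) = Add(6, -3) = 3)
Function('H')(Y) = Pow(Y, 2)
Function('X')(v) = Pow(v, 2)
Function('y')(R) = Mul(2, Pow(R, 2)) (Function('y')(R) = Mul(Mul(2, R), R) = Mul(2, Pow(R, 2)))
Mul(Mul(Function('X')(Function('H')(6)), 39), Function('y')(Function('O')(Function('A')(0)))) = Mul(Mul(Pow(Pow(6, 2), 2), 39), Mul(2, Pow(3, 2))) = Mul(Mul(Pow(36, 2), 39), Mul(2, 9)) = Mul(Mul(1296, 39), 18) = Mul(50544, 18) = 909792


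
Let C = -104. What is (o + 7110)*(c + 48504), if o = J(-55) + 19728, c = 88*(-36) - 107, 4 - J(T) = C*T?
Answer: 955326938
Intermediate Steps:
J(T) = 4 + 104*T (J(T) = 4 - (-104)*T = 4 + 104*T)
c = -3275 (c = -3168 - 107 = -3275)
o = 14012 (o = (4 + 104*(-55)) + 19728 = (4 - 5720) + 19728 = -5716 + 19728 = 14012)
(o + 7110)*(c + 48504) = (14012 + 7110)*(-3275 + 48504) = 21122*45229 = 955326938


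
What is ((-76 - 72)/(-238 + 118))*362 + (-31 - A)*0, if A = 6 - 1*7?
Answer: 6697/15 ≈ 446.47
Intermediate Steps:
A = -1 (A = 6 - 7 = -1)
((-76 - 72)/(-238 + 118))*362 + (-31 - A)*0 = ((-76 - 72)/(-238 + 118))*362 + (-31 - 1*(-1))*0 = -148/(-120)*362 + (-31 + 1)*0 = -148*(-1/120)*362 - 30*0 = (37/30)*362 + 0 = 6697/15 + 0 = 6697/15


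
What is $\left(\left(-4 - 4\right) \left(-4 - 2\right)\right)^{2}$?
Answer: $2304$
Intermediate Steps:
$\left(\left(-4 - 4\right) \left(-4 - 2\right)\right)^{2} = \left(\left(-8\right) \left(-6\right)\right)^{2} = 48^{2} = 2304$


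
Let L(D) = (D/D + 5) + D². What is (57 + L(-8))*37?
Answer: 4699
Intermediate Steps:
L(D) = 6 + D² (L(D) = (1 + 5) + D² = 6 + D²)
(57 + L(-8))*37 = (57 + (6 + (-8)²))*37 = (57 + (6 + 64))*37 = (57 + 70)*37 = 127*37 = 4699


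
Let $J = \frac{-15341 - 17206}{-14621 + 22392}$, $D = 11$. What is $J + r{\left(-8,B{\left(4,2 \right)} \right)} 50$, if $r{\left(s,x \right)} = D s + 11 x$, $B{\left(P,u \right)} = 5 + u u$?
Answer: $\frac{223237}{409} \approx 545.81$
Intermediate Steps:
$B{\left(P,u \right)} = 5 + u^{2}$
$J = - \frac{1713}{409}$ ($J = - \frac{32547}{7771} = \left(-32547\right) \frac{1}{7771} = - \frac{1713}{409} \approx -4.1883$)
$r{\left(s,x \right)} = 11 s + 11 x$
$J + r{\left(-8,B{\left(4,2 \right)} \right)} 50 = - \frac{1713}{409} + \left(11 \left(-8\right) + 11 \left(5 + 2^{2}\right)\right) 50 = - \frac{1713}{409} + \left(-88 + 11 \left(5 + 4\right)\right) 50 = - \frac{1713}{409} + \left(-88 + 11 \cdot 9\right) 50 = - \frac{1713}{409} + \left(-88 + 99\right) 50 = - \frac{1713}{409} + 11 \cdot 50 = - \frac{1713}{409} + 550 = \frac{223237}{409}$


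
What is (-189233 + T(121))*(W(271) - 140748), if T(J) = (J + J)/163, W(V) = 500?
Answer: 4325912674776/163 ≈ 2.6539e+10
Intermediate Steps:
T(J) = 2*J/163 (T(J) = (2*J)*(1/163) = 2*J/163)
(-189233 + T(121))*(W(271) - 140748) = (-189233 + (2/163)*121)*(500 - 140748) = (-189233 + 242/163)*(-140248) = -30844737/163*(-140248) = 4325912674776/163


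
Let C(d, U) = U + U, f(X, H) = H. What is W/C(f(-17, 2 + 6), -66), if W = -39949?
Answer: 39949/132 ≈ 302.64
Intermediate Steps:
C(d, U) = 2*U
W/C(f(-17, 2 + 6), -66) = -39949/(2*(-66)) = -39949/(-132) = -39949*(-1/132) = 39949/132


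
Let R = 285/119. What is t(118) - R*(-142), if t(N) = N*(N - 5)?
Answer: 1627216/119 ≈ 13674.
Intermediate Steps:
R = 285/119 (R = 285*(1/119) = 285/119 ≈ 2.3950)
t(N) = N*(-5 + N)
t(118) - R*(-142) = 118*(-5 + 118) - 285*(-142)/119 = 118*113 - 1*(-40470/119) = 13334 + 40470/119 = 1627216/119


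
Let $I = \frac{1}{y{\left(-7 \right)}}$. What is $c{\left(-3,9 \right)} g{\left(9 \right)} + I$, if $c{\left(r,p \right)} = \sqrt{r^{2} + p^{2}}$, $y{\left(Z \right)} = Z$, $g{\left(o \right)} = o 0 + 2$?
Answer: $- \frac{1}{7} + 6 \sqrt{10} \approx 18.831$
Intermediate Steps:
$g{\left(o \right)} = 2$ ($g{\left(o \right)} = 0 + 2 = 2$)
$c{\left(r,p \right)} = \sqrt{p^{2} + r^{2}}$
$I = - \frac{1}{7}$ ($I = \frac{1}{-7} = - \frac{1}{7} \approx -0.14286$)
$c{\left(-3,9 \right)} g{\left(9 \right)} + I = \sqrt{9^{2} + \left(-3\right)^{2}} \cdot 2 - \frac{1}{7} = \sqrt{81 + 9} \cdot 2 - \frac{1}{7} = \sqrt{90} \cdot 2 - \frac{1}{7} = 3 \sqrt{10} \cdot 2 - \frac{1}{7} = 6 \sqrt{10} - \frac{1}{7} = - \frac{1}{7} + 6 \sqrt{10}$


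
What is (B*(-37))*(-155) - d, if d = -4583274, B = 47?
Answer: 4852819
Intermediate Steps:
(B*(-37))*(-155) - d = (47*(-37))*(-155) - 1*(-4583274) = -1739*(-155) + 4583274 = 269545 + 4583274 = 4852819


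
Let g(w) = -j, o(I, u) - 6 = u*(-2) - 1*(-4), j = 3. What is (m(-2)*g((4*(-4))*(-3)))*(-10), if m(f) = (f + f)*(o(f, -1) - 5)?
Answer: -840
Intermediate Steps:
o(I, u) = 10 - 2*u (o(I, u) = 6 + (u*(-2) - 1*(-4)) = 6 + (-2*u + 4) = 6 + (4 - 2*u) = 10 - 2*u)
m(f) = 14*f (m(f) = (f + f)*((10 - 2*(-1)) - 5) = (2*f)*((10 + 2) - 5) = (2*f)*(12 - 5) = (2*f)*7 = 14*f)
g(w) = -3 (g(w) = -1*3 = -3)
(m(-2)*g((4*(-4))*(-3)))*(-10) = ((14*(-2))*(-3))*(-10) = -28*(-3)*(-10) = 84*(-10) = -840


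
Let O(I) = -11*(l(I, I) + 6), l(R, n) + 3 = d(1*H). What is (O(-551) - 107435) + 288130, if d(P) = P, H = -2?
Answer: 180684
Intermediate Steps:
l(R, n) = -5 (l(R, n) = -3 + 1*(-2) = -3 - 2 = -5)
O(I) = -11 (O(I) = -11*(-5 + 6) = -11*1 = -11)
(O(-551) - 107435) + 288130 = (-11 - 107435) + 288130 = -107446 + 288130 = 180684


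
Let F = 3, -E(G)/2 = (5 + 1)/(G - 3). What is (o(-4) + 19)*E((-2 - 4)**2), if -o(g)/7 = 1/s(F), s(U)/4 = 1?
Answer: -69/11 ≈ -6.2727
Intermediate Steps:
E(G) = -12/(-3 + G) (E(G) = -2*(5 + 1)/(G - 3) = -12/(-3 + G))
s(U) = 4 (s(U) = 4*1 = 4)
o(g) = -7/4
(o(-4) + 19)*E((-2 - 4)**2) = (-7/4 + 19)*(-12/(-3 + (-2 - 4)**2)) = 69*(-12/(-3 + (-6)**2))/4 = 69*(-12/(-3 + 36))/4 = 69*(-12/33)/4 = 69*(-12*1/33)/4 = (69/4)*(-4/11) = -69/11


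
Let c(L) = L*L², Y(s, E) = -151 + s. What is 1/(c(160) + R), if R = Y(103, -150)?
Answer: 1/4095952 ≈ 2.4414e-7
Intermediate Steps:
c(L) = L³
R = -48 (R = -151 + 103 = -48)
1/(c(160) + R) = 1/(160³ - 48) = 1/(4096000 - 48) = 1/4095952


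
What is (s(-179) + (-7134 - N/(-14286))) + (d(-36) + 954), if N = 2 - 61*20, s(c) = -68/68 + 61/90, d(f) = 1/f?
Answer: -294312327/47620 ≈ -6180.4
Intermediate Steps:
s(c) = -29/90 (s(c) = -68*1/68 + 61*(1/90) = -1 + 61/90 = -29/90)
N = -1218 (N = 2 - 1220 = -1218)
(s(-179) + (-7134 - N/(-14286))) + (d(-36) + 954) = (-29/90 + (-7134 - (-1218)/(-14286))) + (1/(-36) + 954) = (-29/90 + (-7134 - (-1218)*(-1)/14286)) + (-1/36 + 954) = (-29/90 + (-7134 - 1*203/2381)) + 34343/36 = (-29/90 + (-7134 - 203/2381)) + 34343/36 = (-29/90 - 16986257/2381) + 34343/36 = -1528832179/214290 + 34343/36 = -294312327/47620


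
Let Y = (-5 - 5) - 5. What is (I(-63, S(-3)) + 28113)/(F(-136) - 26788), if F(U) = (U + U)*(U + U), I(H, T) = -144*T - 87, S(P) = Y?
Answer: 559/874 ≈ 0.63959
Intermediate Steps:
Y = -15 (Y = -10 - 5 = -15)
S(P) = -15
I(H, T) = -87 - 144*T
F(U) = 4*U**2 (F(U) = (2*U)*(2*U) = 4*U**2)
(I(-63, S(-3)) + 28113)/(F(-136) - 26788) = ((-87 - 144*(-15)) + 28113)/(4*(-136)**2 - 26788) = ((-87 + 2160) + 28113)/(4*18496 - 26788) = (2073 + 28113)/(73984 - 26788) = 30186/47196 = 30186*(1/47196) = 559/874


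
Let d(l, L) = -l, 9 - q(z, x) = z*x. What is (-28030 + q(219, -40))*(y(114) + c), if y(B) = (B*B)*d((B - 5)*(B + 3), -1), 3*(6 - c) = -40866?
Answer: 3192016897960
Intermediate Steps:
q(z, x) = 9 - x*z (q(z, x) = 9 - z*x = 9 - x*z)
c = 13628 (c = 6 - 1/3*(-40866) = 6 + 13622 = 13628)
y(B) = -B**2*(-5 + B)*(3 + B) (y(B) = (B*B)*(-(B - 5)*(B + 3)) = B**2*(-(-5 + B)*(3 + B)) = -B**2*(-5 + B)*(3 + B))
(-28030 + q(219, -40))*(y(114) + c) = (-28030 + (9 - 1*(-40)*219))*(114**2*(15 - 1*114**2 + 2*114) + 13628) = (-28030 + (9 + 8760))*(12996*(15 - 1*12996 + 228) + 13628) = (-28030 + 8769)*(12996*(15 - 12996 + 228) + 13628) = -19261*(12996*(-12753) + 13628) = -19261*(-165737988 + 13628) = -19261*(-165724360) = 3192016897960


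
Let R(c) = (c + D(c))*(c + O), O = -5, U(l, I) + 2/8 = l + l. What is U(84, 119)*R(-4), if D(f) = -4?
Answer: 12078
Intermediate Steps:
U(l, I) = -¼ + 2*l (U(l, I) = -¼ + (l + l) = -¼ + 2*l)
R(c) = (-5 + c)*(-4 + c) (R(c) = (c - 4)*(c - 5) = (-4 + c)*(-5 + c) = (-5 + c)*(-4 + c))
U(84, 119)*R(-4) = (-¼ + 2*84)*(20 + (-4)² - 9*(-4)) = (-¼ + 168)*(20 + 16 + 36) = (671/4)*72 = 12078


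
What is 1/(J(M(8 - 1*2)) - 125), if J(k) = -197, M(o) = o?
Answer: -1/322 ≈ -0.0031056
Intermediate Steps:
1/(J(M(8 - 1*2)) - 125) = 1/(-197 - 125) = 1/(-322) = -1/322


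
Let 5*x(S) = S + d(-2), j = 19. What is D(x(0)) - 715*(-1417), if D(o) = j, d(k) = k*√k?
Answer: 1013174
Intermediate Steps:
d(k) = k^(3/2)
x(S) = S/5 - 2*I*√2/5 (x(S) = (S + (-2)^(3/2))/5 = (S - 2*I*√2)/5 = S/5 - 2*I*√2/5)
D(o) = 19
D(x(0)) - 715*(-1417) = 19 - 715*(-1417) = 19 + 1013155 = 1013174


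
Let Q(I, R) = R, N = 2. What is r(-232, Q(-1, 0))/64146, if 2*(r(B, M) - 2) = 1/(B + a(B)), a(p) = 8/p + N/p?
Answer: 26888/863308941 ≈ 3.1145e-5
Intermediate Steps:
a(p) = 10/p (a(p) = 8/p + 2/p = 10/p)
r(B, M) = 2 + 1/(2*(B + 10/B))
r(-232, Q(-1, 0))/64146 = ((40 - 232*(1 + 4*(-232)))/(2*(10 + (-232)²)))/64146 = ((40 - 232*(1 - 928))/(2*(10 + 53824)))*(1/64146) = ((½)*(40 - 232*(-927))/53834)*(1/64146) = ((½)*(1/53834)*(40 + 215064))*(1/64146) = ((½)*(1/53834)*215104)*(1/64146) = (53776/26917)*(1/64146) = 26888/863308941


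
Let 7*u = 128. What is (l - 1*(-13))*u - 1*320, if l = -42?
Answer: -5952/7 ≈ -850.29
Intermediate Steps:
u = 128/7 (u = (⅐)*128 = 128/7 ≈ 18.286)
(l - 1*(-13))*u - 1*320 = (-42 - 1*(-13))*(128/7) - 1*320 = (-42 + 13)*(128/7) - 320 = -29*128/7 - 320 = -3712/7 - 320 = -5952/7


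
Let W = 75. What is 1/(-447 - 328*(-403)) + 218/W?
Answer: 2723477/936975 ≈ 2.9067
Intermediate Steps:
1/(-447 - 328*(-403)) + 218/W = 1/(-447 - 328*(-403)) + 218/75 = -1/403/(-775) + 218*(1/75) = -1/775*(-1/403) + 218/75 = 1/312325 + 218/75 = 2723477/936975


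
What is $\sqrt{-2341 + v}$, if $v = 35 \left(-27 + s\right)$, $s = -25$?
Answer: $i \sqrt{4161} \approx 64.506 i$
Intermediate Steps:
$v = -1820$ ($v = 35 \left(-27 - 25\right) = 35 \left(-52\right) = -1820$)
$\sqrt{-2341 + v} = \sqrt{-2341 - 1820} = \sqrt{-4161} = i \sqrt{4161}$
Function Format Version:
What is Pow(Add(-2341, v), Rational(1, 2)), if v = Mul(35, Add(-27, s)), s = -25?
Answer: Mul(I, Pow(4161, Rational(1, 2))) ≈ Mul(64.506, I)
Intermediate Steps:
v = -1820 (v = Mul(35, Add(-27, -25)) = Mul(35, -52) = -1820)
Pow(Add(-2341, v), Rational(1, 2)) = Pow(Add(-2341, -1820), Rational(1, 2)) = Pow(-4161, Rational(1, 2)) = Mul(I, Pow(4161, Rational(1, 2)))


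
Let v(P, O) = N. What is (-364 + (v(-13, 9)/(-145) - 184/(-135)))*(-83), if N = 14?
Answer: 117868466/3915 ≈ 30107.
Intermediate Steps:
v(P, O) = 14
(-364 + (v(-13, 9)/(-145) - 184/(-135)))*(-83) = (-364 + (14/(-145) - 184/(-135)))*(-83) = (-364 + (14*(-1/145) - 184*(-1/135)))*(-83) = (-364 + (-14/145 + 184/135))*(-83) = (-364 + 4958/3915)*(-83) = -1420102/3915*(-83) = 117868466/3915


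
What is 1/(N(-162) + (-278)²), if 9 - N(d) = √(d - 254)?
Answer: 77293/5974208265 + 4*I*√26/5974208265 ≈ 1.2938e-5 + 3.414e-9*I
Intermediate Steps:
N(d) = 9 - √(-254 + d) (N(d) = 9 - √(d - 254) = 9 - √(-254 + d))
1/(N(-162) + (-278)²) = 1/((9 - √(-254 - 162)) + (-278)²) = 1/((9 - √(-416)) + 77284) = 1/((9 - 4*I*√26) + 77284) = 1/(77293 - 4*I*√26)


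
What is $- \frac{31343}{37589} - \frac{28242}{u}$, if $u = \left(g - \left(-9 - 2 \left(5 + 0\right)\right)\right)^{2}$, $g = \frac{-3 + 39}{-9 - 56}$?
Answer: $- \frac{4530270301193}{54037983989} \approx -83.835$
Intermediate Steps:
$g = - \frac{36}{65}$ ($g = \frac{36}{-65} = 36 \left(- \frac{1}{65}\right) = - \frac{36}{65} \approx -0.55385$)
$u = \frac{1437601}{4225}$ ($u = \left(- \frac{36}{65} - \left(-9 - 2 \left(5 + 0\right)\right)\right)^{2} = \left(- \frac{36}{65} + \left(\left(2 \cdot 5 + 28\right) - 19\right)\right)^{2} = \left(- \frac{36}{65} + \left(\left(10 + 28\right) - 19\right)\right)^{2} = \left(- \frac{36}{65} + \left(38 - 19\right)\right)^{2} = \left(- \frac{36}{65} + 19\right)^{2} = \left(\frac{1199}{65}\right)^{2} = \frac{1437601}{4225} \approx 340.26$)
$- \frac{31343}{37589} - \frac{28242}{u} = - \frac{31343}{37589} - \frac{28242}{\frac{1437601}{4225}} = \left(-31343\right) \frac{1}{37589} - \frac{119322450}{1437601} = - \frac{31343}{37589} - \frac{119322450}{1437601} = - \frac{4530270301193}{54037983989}$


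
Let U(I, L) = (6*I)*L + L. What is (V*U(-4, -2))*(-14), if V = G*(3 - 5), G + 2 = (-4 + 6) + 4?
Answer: 5152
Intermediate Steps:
U(I, L) = L + 6*I*L (U(I, L) = 6*I*L + L = L + 6*I*L)
G = 4 (G = -2 + ((-4 + 6) + 4) = -2 + (2 + 4) = -2 + 6 = 4)
V = -8 (V = 4*(3 - 5) = 4*(-2) = -8)
(V*U(-4, -2))*(-14) = -(-16)*(1 + 6*(-4))*(-14) = -(-16)*(1 - 24)*(-14) = -(-16)*(-23)*(-14) = -8*46*(-14) = -368*(-14) = 5152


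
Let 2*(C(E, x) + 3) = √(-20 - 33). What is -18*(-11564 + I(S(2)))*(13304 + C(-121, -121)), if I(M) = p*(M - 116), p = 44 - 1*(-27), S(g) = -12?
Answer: 4944460536 + 185868*I*√53 ≈ 4.9445e+9 + 1.3531e+6*I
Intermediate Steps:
p = 71 (p = 44 + 27 = 71)
I(M) = -8236 + 71*M (I(M) = 71*(M - 116) = 71*(-116 + M) = -8236 + 71*M)
C(E, x) = -3 + I*√53/2 (C(E, x) = -3 + √(-20 - 33)/2 = -3 + √(-53)/2 = -3 + (I*√53)/2 = -3 + I*√53/2)
-18*(-11564 + I(S(2)))*(13304 + C(-121, -121)) = -18*(-11564 + (-8236 + 71*(-12)))*(13304 + (-3 + I*√53/2)) = -18*(-11564 + (-8236 - 852))*(13301 + I*√53/2) = -18*(-11564 - 9088)*(13301 + I*√53/2) = -(-371736)*(13301 + I*√53/2) = -18*(-274692252 - 10326*I*√53) = 4944460536 + 185868*I*√53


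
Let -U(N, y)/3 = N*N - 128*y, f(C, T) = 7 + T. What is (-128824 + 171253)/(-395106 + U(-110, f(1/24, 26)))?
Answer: -14143/139578 ≈ -0.10133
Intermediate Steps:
U(N, y) = -3*N² + 384*y (U(N, y) = -3*(N*N - 128*y) = -3*(N² - 128*y) = -3*N² + 384*y)
(-128824 + 171253)/(-395106 + U(-110, f(1/24, 26))) = (-128824 + 171253)/(-395106 + (-3*(-110)² + 384*(7 + 26))) = 42429/(-395106 + (-3*12100 + 384*33)) = 42429/(-395106 + (-36300 + 12672)) = 42429/(-395106 - 23628) = 42429/(-418734) = 42429*(-1/418734) = -14143/139578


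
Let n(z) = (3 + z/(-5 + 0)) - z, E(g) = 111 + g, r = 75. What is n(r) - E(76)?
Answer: -274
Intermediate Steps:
n(z) = 3 - 6*z/5 (n(z) = (3 + z/(-5)) - z = (3 + z*(-1/5)) - z = (3 - z/5) - z = 3 - 6*z/5)
n(r) - E(76) = (3 - 6/5*75) - (111 + 76) = (3 - 90) - 1*187 = -87 - 187 = -274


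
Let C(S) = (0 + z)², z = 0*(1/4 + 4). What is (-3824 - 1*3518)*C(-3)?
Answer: 0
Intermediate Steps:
z = 0 (z = 0*(1*(¼) + 4) = 0*(¼ + 4) = 0*(17/4) = 0)
C(S) = 0 (C(S) = (0 + 0)² = 0² = 0)
(-3824 - 1*3518)*C(-3) = (-3824 - 1*3518)*0 = (-3824 - 3518)*0 = -7342*0 = 0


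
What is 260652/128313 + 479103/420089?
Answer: 56990727089/17967626619 ≈ 3.1719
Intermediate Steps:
260652/128313 + 479103/420089 = 260652*(1/128313) + 479103*(1/420089) = 86884/42771 + 479103/420089 = 56990727089/17967626619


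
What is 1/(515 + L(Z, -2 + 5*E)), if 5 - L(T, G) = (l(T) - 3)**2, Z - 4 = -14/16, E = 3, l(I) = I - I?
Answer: 1/511 ≈ 0.0019569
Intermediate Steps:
l(I) = 0
Z = 25/8 (Z = 4 - 14/16 = 4 - 14*1/16 = 4 - 7/8 = 25/8 ≈ 3.1250)
L(T, G) = -4 (L(T, G) = 5 - (0 - 3)**2 = 5 - 1*(-3)**2 = 5 - 1*9 = 5 - 9 = -4)
1/(515 + L(Z, -2 + 5*E)) = 1/(515 - 4) = 1/511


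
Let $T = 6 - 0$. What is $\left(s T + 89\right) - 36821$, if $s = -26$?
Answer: $-36888$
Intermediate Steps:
$T = 6$ ($T = 6 + 0 = 6$)
$\left(s T + 89\right) - 36821 = \left(\left(-26\right) 6 + 89\right) - 36821 = \left(-156 + 89\right) - 36821 = -67 - 36821 = -36888$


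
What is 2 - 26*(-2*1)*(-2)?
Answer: -102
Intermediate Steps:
2 - 26*(-2*1)*(-2) = 2 - (-52)*(-2) = 2 - 26*4 = 2 - 104 = -102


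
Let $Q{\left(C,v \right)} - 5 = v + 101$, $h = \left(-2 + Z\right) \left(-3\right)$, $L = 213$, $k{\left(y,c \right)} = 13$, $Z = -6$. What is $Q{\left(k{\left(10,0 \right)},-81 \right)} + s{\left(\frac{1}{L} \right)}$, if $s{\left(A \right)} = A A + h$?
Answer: $\frac{2223082}{45369} \approx 49.0$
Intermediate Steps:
$h = 24$ ($h = \left(-2 - 6\right) \left(-3\right) = \left(-8\right) \left(-3\right) = 24$)
$Q{\left(C,v \right)} = 106 + v$ ($Q{\left(C,v \right)} = 5 + \left(v + 101\right) = 5 + \left(101 + v\right) = 106 + v$)
$s{\left(A \right)} = 24 + A^{2}$ ($s{\left(A \right)} = A A + 24 = A^{2} + 24 = 24 + A^{2}$)
$Q{\left(k{\left(10,0 \right)},-81 \right)} + s{\left(\frac{1}{L} \right)} = \left(106 - 81\right) + \left(24 + \left(\frac{1}{213}\right)^{2}\right) = 25 + \left(24 + \left(\frac{1}{213}\right)^{2}\right) = 25 + \left(24 + \frac{1}{45369}\right) = 25 + \frac{1088857}{45369} = \frac{2223082}{45369}$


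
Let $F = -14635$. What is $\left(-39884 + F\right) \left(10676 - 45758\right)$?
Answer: $1912635558$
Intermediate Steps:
$\left(-39884 + F\right) \left(10676 - 45758\right) = \left(-39884 - 14635\right) \left(10676 - 45758\right) = \left(-54519\right) \left(-35082\right) = 1912635558$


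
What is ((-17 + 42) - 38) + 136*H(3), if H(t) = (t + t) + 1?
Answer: 939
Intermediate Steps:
H(t) = 1 + 2*t (H(t) = 2*t + 1 = 1 + 2*t)
((-17 + 42) - 38) + 136*H(3) = ((-17 + 42) - 38) + 136*(1 + 2*3) = (25 - 38) + 136*(1 + 6) = -13 + 136*7 = -13 + 952 = 939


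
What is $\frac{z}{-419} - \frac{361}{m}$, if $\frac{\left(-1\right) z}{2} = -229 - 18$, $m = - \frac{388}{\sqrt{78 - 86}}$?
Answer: $- \frac{494}{419} + \frac{361 i \sqrt{2}}{194} \approx -1.179 + 2.6316 i$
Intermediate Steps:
$m = 97 i \sqrt{2}$ ($m = - \frac{388}{\sqrt{-8}} = - \frac{388}{2 i \sqrt{2}} = - 388 \left(- \frac{i \sqrt{2}}{4}\right) = 97 i \sqrt{2} \approx 137.18 i$)
$z = 494$ ($z = - 2 \left(-229 - 18\right) = \left(-2\right) \left(-247\right) = 494$)
$\frac{z}{-419} - \frac{361}{m} = \frac{494}{-419} - \frac{361}{97 i \sqrt{2}} = 494 \left(- \frac{1}{419}\right) - 361 \left(- \frac{i \sqrt{2}}{194}\right) = - \frac{494}{419} + \frac{361 i \sqrt{2}}{194}$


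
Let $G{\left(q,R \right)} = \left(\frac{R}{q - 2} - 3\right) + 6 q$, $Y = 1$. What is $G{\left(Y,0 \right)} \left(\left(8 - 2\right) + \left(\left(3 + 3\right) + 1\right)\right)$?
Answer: $39$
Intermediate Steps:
$G{\left(q,R \right)} = -3 + 6 q + \frac{R}{-2 + q}$ ($G{\left(q,R \right)} = \left(\frac{R}{-2 + q} - 3\right) + 6 q = \left(-3 + \frac{R}{-2 + q}\right) + 6 q = -3 + 6 q + \frac{R}{-2 + q}$)
$G{\left(Y,0 \right)} \left(\left(8 - 2\right) + \left(\left(3 + 3\right) + 1\right)\right) = \frac{6 + 0 - 15 + 6 \cdot 1^{2}}{-2 + 1} \left(\left(8 - 2\right) + \left(\left(3 + 3\right) + 1\right)\right) = \frac{6 + 0 - 15 + 6 \cdot 1}{-1} \left(\left(8 - 2\right) + \left(6 + 1\right)\right) = - (6 + 0 - 15 + 6) \left(6 + 7\right) = \left(-1\right) \left(-3\right) 13 = 3 \cdot 13 = 39$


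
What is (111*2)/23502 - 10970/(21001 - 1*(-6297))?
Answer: -20979732/53463133 ≈ -0.39242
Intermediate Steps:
(111*2)/23502 - 10970/(21001 - 1*(-6297)) = 222*(1/23502) - 10970/(21001 + 6297) = 37/3917 - 10970/27298 = 37/3917 - 10970*1/27298 = 37/3917 - 5485/13649 = -20979732/53463133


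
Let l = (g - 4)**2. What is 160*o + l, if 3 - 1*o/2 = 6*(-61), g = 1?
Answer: 118089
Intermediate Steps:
l = 9 (l = (1 - 4)**2 = (-3)**2 = 9)
o = 738 (o = 6 - 12*(-61) = 6 - 2*(-366) = 6 + 732 = 738)
160*o + l = 160*738 + 9 = 118080 + 9 = 118089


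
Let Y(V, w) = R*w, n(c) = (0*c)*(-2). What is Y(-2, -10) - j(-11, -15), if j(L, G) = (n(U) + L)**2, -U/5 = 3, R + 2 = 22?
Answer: -321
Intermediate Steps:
R = 20 (R = -2 + 22 = 20)
U = -15 (U = -5*3 = -15)
n(c) = 0 (n(c) = 0*(-2) = 0)
Y(V, w) = 20*w
j(L, G) = L**2 (j(L, G) = (0 + L)**2 = L**2)
Y(-2, -10) - j(-11, -15) = 20*(-10) - 1*(-11)**2 = -200 - 1*121 = -200 - 121 = -321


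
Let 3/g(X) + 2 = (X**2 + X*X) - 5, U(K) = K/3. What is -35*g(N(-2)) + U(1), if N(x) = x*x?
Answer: -58/15 ≈ -3.8667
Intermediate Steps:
N(x) = x**2
U(K) = K/3
g(X) = 3/(-7 + 2*X**2) (g(X) = 3/(-2 + ((X**2 + X*X) - 5)) = 3/(-2 + ((X**2 + X**2) - 5)) = 3/(-2 + (2*X**2 - 5)) = 3/(-2 + (-5 + 2*X**2)) = 3/(-7 + 2*X**2))
-35*g(N(-2)) + U(1) = -105/(-7 + 2*((-2)**2)**2) + (1/3)*1 = -105/(-7 + 2*4**2) + 1/3 = -105/(-7 + 2*16) + 1/3 = -105/(-7 + 32) + 1/3 = -105/25 + 1/3 = -35*3/25 + 1/3 = -21/5 + 1/3 = -58/15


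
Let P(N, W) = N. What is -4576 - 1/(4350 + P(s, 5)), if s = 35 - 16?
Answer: -19992545/4369 ≈ -4576.0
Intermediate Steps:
s = 19
-4576 - 1/(4350 + P(s, 5)) = -4576 - 1/(4350 + 19) = -4576 - 1/4369 = -19992545/4369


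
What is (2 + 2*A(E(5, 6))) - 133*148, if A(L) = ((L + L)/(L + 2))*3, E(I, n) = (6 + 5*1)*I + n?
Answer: -413078/21 ≈ -19670.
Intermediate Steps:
E(I, n) = n + 11*I (E(I, n) = (6 + 5)*I + n = 11*I + n = n + 11*I)
A(L) = 6*L/(2 + L) (A(L) = ((2*L)/(2 + L))*3 = (2*L/(2 + L))*3 = 6*L/(2 + L))
(2 + 2*A(E(5, 6))) - 133*148 = (2 + 2*(6*(6 + 11*5)/(2 + (6 + 11*5)))) - 133*148 = (2 + 2*(6*(6 + 55)/(2 + (6 + 55)))) - 19684 = (2 + 2*(6*61/(2 + 61))) - 19684 = (2 + 2*(6*61/63)) - 19684 = (2 + 2*(6*61*(1/63))) - 19684 = (2 + 2*(122/21)) - 19684 = (2 + 244/21) - 19684 = 286/21 - 19684 = -413078/21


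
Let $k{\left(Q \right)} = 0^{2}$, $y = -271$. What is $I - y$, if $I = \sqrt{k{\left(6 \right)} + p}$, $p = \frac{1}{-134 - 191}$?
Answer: $271 + \frac{i \sqrt{13}}{65} \approx 271.0 + 0.05547 i$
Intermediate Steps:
$p = - \frac{1}{325}$ ($p = \frac{1}{-325} = - \frac{1}{325} \approx -0.0030769$)
$k{\left(Q \right)} = 0$
$I = \frac{i \sqrt{13}}{65}$ ($I = \sqrt{0 - \frac{1}{325}} = \sqrt{- \frac{1}{325}} = \frac{i \sqrt{13}}{65} \approx 0.05547 i$)
$I - y = \frac{i \sqrt{13}}{65} - -271 = \frac{i \sqrt{13}}{65} + 271 = 271 + \frac{i \sqrt{13}}{65}$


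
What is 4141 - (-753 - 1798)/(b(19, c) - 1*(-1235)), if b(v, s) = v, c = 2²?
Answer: 5195365/1254 ≈ 4143.0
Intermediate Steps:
c = 4
4141 - (-753 - 1798)/(b(19, c) - 1*(-1235)) = 4141 - (-753 - 1798)/(19 - 1*(-1235)) = 4141 - (-2551)/(19 + 1235) = 4141 - (-2551)/1254 = 4141 - 1*(-2551/1254) = 4141 + 2551/1254 = 5195365/1254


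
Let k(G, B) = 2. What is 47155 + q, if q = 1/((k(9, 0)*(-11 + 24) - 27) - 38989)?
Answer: 1838573449/38990 ≈ 47155.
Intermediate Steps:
q = -1/38990 (q = 1/((2*(-11 + 24) - 27) - 38989) = 1/((2*13 - 27) - 38989) = 1/((26 - 27) - 38989) = 1/(-1 - 38989) = 1/(-38990) = -1/38990 ≈ -2.5648e-5)
47155 + q = 47155 - 1/38990 = 1838573449/38990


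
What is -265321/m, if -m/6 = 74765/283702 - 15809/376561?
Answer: 14172268311880931/71005614741 ≈ 1.9959e+5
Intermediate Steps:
m = -71005614741/53415554411 (m = -6*(74765/283702 - 15809/376561) = -6*23668538247/106831108822 = -71005614741/53415554411 ≈ -1.3293)
-265321/m = -265321/(-71005614741/53415554411) = -265321*(-53415554411/71005614741) = 14172268311880931/71005614741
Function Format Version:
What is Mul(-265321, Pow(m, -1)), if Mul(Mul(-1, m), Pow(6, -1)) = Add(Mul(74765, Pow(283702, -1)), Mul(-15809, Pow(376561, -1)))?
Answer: Rational(14172268311880931, 71005614741) ≈ 1.9959e+5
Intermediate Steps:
m = Rational(-71005614741, 53415554411) (m = Mul(-6, Add(Mul(74765, Pow(283702, -1)), Mul(-15809, Pow(376561, -1)))) = Mul(-6, Add(Mul(74765, Rational(1, 283702)), Mul(-15809, Rational(1, 376561)))) = Mul(-6, Add(Rational(74765, 283702), Rational(-15809, 376561))) = Mul(-6, Rational(23668538247, 106831108822)) = Rational(-71005614741, 53415554411) ≈ -1.3293)
Mul(-265321, Pow(m, -1)) = Mul(-265321, Pow(Rational(-71005614741, 53415554411), -1)) = Mul(-265321, Rational(-53415554411, 71005614741)) = Rational(14172268311880931, 71005614741)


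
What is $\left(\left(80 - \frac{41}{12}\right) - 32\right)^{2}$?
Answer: $\frac{286225}{144} \approx 1987.7$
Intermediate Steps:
$\left(\left(80 - \frac{41}{12}\right) - 32\right)^{2} = \left(\frac{919}{12} - 32\right)^{2} = \left(\frac{535}{12}\right)^{2} = \frac{286225}{144}$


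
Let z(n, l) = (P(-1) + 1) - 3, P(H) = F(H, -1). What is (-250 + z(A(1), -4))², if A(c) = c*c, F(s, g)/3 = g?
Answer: 65025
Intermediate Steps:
F(s, g) = 3*g
A(c) = c²
P(H) = -3 (P(H) = 3*(-1) = -3)
z(n, l) = -5 (z(n, l) = (-3 + 1) - 3 = -2 - 3 = -5)
(-250 + z(A(1), -4))² = (-250 - 5)² = (-255)² = 65025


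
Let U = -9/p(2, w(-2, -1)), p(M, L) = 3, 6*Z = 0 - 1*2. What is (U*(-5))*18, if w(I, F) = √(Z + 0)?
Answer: 270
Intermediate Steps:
Z = -⅓ (Z = (0 - 1*2)/6 = (0 - 2)/6 = (⅙)*(-2) = -⅓ ≈ -0.33333)
w(I, F) = I*√3/3 (w(I, F) = √(-⅓ + 0) = √(-⅓) = I*√3/3)
U = -3 (U = -9/3 = -9*⅓ = -3)
(U*(-5))*18 = -3*(-5)*18 = 15*18 = 270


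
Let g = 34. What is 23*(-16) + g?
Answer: -334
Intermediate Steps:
23*(-16) + g = 23*(-16) + 34 = -368 + 34 = -334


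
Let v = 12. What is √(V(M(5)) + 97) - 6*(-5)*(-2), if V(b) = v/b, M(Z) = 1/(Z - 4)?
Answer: -60 + √109 ≈ -49.560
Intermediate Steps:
M(Z) = 1/(-4 + Z)
V(b) = 12/b
√(V(M(5)) + 97) - 6*(-5)*(-2) = √(12/(1/(-4 + 5)) + 97) - 6*(-5)*(-2) = √(12/(1/1) + 97) + 30*(-2) = √(12/1 + 97) - 60 = √(12*1 + 97) - 60 = √(12 + 97) - 60 = √109 - 60 = -60 + √109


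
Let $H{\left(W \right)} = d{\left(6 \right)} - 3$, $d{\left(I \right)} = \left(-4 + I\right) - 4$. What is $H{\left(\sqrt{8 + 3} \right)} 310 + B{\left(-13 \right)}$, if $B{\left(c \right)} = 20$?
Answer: $-1530$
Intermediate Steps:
$d{\left(I \right)} = -8 + I$ ($d{\left(I \right)} = \left(-4 + I\right) - 4 = -8 + I$)
$H{\left(W \right)} = -5$ ($H{\left(W \right)} = \left(-8 + 6\right) - 3 = -2 - 3 = -5$)
$H{\left(\sqrt{8 + 3} \right)} 310 + B{\left(-13 \right)} = \left(-5\right) 310 + 20 = -1550 + 20 = -1530$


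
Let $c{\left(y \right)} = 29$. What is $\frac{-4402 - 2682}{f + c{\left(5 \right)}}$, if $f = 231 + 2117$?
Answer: $- \frac{7084}{2377} \approx -2.9802$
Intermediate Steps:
$f = 2348$
$\frac{-4402 - 2682}{f + c{\left(5 \right)}} = \frac{-4402 - 2682}{2348 + 29} = - \frac{7084}{2377}$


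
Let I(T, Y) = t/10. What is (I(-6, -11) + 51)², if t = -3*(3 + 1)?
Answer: 62001/25 ≈ 2480.0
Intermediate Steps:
t = -12 (t = -3*4 = -12)
I(T, Y) = -6/5 (I(T, Y) = -12/10 = -12*⅒ = -6/5)
(I(-6, -11) + 51)² = (-6/5 + 51)² = (249/5)² = 62001/25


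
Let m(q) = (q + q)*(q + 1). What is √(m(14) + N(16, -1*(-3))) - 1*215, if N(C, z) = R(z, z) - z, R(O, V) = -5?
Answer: -215 + 2*√103 ≈ -194.70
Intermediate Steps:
N(C, z) = -5 - z
m(q) = 2*q*(1 + q) (m(q) = (2*q)*(1 + q) = 2*q*(1 + q))
√(m(14) + N(16, -1*(-3))) - 1*215 = √(2*14*(1 + 14) + (-5 - (-1)*(-3))) - 1*215 = √(2*14*15 + (-5 - 1*3)) - 215 = √(420 + (-5 - 3)) - 215 = √(420 - 8) - 215 = √412 - 215 = 2*√103 - 215 = -215 + 2*√103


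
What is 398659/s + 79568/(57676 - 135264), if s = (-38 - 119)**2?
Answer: 7242470715/478116653 ≈ 15.148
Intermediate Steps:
s = 24649 (s = (-157)**2 = 24649)
398659/s + 79568/(57676 - 135264) = 398659/24649 + 79568/(57676 - 135264) = 398659*(1/24649) + 79568/(-77588) = 398659/24649 + 79568*(-1/77588) = 398659/24649 - 19892/19397 = 7242470715/478116653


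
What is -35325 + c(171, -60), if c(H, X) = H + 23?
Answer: -35131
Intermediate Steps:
c(H, X) = 23 + H
-35325 + c(171, -60) = -35325 + (23 + 171) = -35325 + 194 = -35131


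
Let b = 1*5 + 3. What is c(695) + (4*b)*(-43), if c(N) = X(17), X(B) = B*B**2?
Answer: 3537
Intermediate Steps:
b = 8 (b = 5 + 3 = 8)
X(B) = B**3
c(N) = 4913 (c(N) = 17**3 = 4913)
c(695) + (4*b)*(-43) = 4913 + (4*8)*(-43) = 4913 + 32*(-43) = 4913 - 1376 = 3537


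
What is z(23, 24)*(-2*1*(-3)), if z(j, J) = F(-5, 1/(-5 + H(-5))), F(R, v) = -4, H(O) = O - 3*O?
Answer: -24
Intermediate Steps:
H(O) = -2*O
z(j, J) = -4
z(23, 24)*(-2*1*(-3)) = -4*(-2*1)*(-3) = -(-8)*(-3) = -4*6 = -24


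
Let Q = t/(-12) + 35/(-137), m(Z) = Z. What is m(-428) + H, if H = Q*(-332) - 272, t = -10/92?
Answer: -11687495/18906 ≈ -618.19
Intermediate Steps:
t = -5/46 (t = -10*1/92 = -5/46 ≈ -0.10870)
Q = -18635/75624 (Q = -5/46/(-12) + 35/(-137) = -5/46*(-1/12) + 35*(-1/137) = 5/552 - 35/137 = -18635/75624 ≈ -0.24642)
H = -3595727/18906 (H = -18635/75624*(-332) - 272 = 1546705/18906 - 272 = -3595727/18906 ≈ -190.19)
m(-428) + H = -428 - 3595727/18906 = -11687495/18906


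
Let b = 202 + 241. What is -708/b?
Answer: -708/443 ≈ -1.5982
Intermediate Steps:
b = 443
-708/b = -708/443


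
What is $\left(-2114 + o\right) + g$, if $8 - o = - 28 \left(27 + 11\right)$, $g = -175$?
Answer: $-1217$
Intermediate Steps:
$o = 1072$ ($o = 8 - - 28 \left(27 + 11\right) = 8 - \left(-28\right) 38 = 8 - -1064 = 8 + 1064 = 1072$)
$\left(-2114 + o\right) + g = \left(-2114 + 1072\right) - 175 = -1042 - 175 = -1217$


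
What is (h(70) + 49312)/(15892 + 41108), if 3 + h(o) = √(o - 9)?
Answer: 49309/57000 + √61/57000 ≈ 0.86521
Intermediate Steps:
h(o) = -3 + √(-9 + o) (h(o) = -3 + √(o - 9) = -3 + √(-9 + o))
(h(70) + 49312)/(15892 + 41108) = ((-3 + √(-9 + 70)) + 49312)/(15892 + 41108) = ((-3 + √61) + 49312)/57000 = (49309 + √61)*(1/57000) = 49309/57000 + √61/57000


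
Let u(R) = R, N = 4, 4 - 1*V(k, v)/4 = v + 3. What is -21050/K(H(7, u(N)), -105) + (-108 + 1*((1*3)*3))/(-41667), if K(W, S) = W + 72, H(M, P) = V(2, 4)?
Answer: -29236147/83334 ≈ -350.83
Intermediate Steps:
V(k, v) = 4 - 4*v (V(k, v) = 16 - 4*(v + 3) = 16 - 4*(3 + v) = 16 + (-12 - 4*v) = 4 - 4*v)
H(M, P) = -12 (H(M, P) = 4 - 4*4 = 4 - 16 = -12)
K(W, S) = 72 + W
-21050/K(H(7, u(N)), -105) + (-108 + 1*((1*3)*3))/(-41667) = -21050/(72 - 12) + (-108 + 1*((1*3)*3))/(-41667) = -21050/60 + (-108 + 1*(3*3))*(-1/41667) = -21050*1/60 + (-108 + 1*9)*(-1/41667) = -2105/6 + (-108 + 9)*(-1/41667) = -2105/6 - 99*(-1/41667) = -2105/6 + 33/13889 = -29236147/83334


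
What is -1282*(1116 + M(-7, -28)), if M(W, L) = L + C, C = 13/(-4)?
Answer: -2781299/2 ≈ -1.3907e+6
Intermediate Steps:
C = -13/4 (C = 13*(-¼) = -13/4 ≈ -3.2500)
M(W, L) = -13/4 + L (M(W, L) = L - 13/4 = -13/4 + L)
-1282*(1116 + M(-7, -28)) = -1282*(1116 + (-13/4 - 28)) = -1282*(1116 - 125/4) = -1282*4339/4 = -2781299/2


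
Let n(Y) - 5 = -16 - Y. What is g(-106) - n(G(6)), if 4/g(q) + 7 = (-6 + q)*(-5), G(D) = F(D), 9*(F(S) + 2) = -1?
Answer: 44276/4977 ≈ 8.8961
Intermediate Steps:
F(S) = -19/9 (F(S) = -2 + (⅑)*(-1) = -2 - ⅑ = -19/9)
G(D) = -19/9
g(q) = 4/(23 - 5*q) (g(q) = 4/(-7 + (-6 + q)*(-5)) = 4/(-7 + (30 - 5*q)) = 4/(23 - 5*q))
n(Y) = -11 - Y (n(Y) = 5 + (-16 - Y) = -11 - Y)
g(-106) - n(G(6)) = -4/(-23 + 5*(-106)) - (-11 - 1*(-19/9)) = -4/(-23 - 530) - (-11 + 19/9) = -4/(-553) - 1*(-80/9) = -4*(-1/553) + 80/9 = 4/553 + 80/9 = 44276/4977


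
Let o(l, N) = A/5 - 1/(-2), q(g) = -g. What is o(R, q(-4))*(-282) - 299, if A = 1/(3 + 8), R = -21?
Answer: -24482/55 ≈ -445.13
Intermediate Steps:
A = 1/11 ≈ 0.090909
o(l, N) = 57/110 (o(l, N) = (1/11)/5 - 1/(-2) = (1/11)*(⅕) - 1*(-½) = 1/55 + ½ = 57/110)
o(R, q(-4))*(-282) - 299 = (57/110)*(-282) - 299 = -8037/55 - 299 = -24482/55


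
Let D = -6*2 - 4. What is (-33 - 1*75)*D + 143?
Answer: 1871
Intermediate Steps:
D = -16 (D = -12 - 4 = -16)
(-33 - 1*75)*D + 143 = (-33 - 1*75)*(-16) + 143 = (-33 - 75)*(-16) + 143 = -108*(-16) + 143 = 1728 + 143 = 1871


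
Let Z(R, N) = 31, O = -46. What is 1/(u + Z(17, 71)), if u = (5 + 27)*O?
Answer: -1/1441 ≈ -0.00069396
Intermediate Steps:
u = -1472 (u = (5 + 27)*(-46) = 32*(-46) = -1472)
1/(u + Z(17, 71)) = 1/(-1472 + 31) = 1/(-1441) = -1/1441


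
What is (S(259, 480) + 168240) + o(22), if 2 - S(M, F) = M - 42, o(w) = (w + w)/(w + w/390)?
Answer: 65698555/391 ≈ 1.6803e+5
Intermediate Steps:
o(w) = 780/391 (o(w) = (2*w)/(w + w*(1/390)) = (2*w)/(w + w/390) = (2*w)/((391*w/390)) = (2*w)*(390/(391*w)) = 780/391)
S(M, F) = 44 - M (S(M, F) = 2 - (M - 42) = 2 - (-42 + M) = 2 + (42 - M) = 44 - M)
(S(259, 480) + 168240) + o(22) = ((44 - 1*259) + 168240) + 780/391 = ((44 - 259) + 168240) + 780/391 = (-215 + 168240) + 780/391 = 168025 + 780/391 = 65698555/391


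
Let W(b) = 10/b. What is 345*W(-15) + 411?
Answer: 181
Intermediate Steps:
345*W(-15) + 411 = 345*(10/(-15)) + 411 = 345*(10*(-1/15)) + 411 = 345*(-⅔) + 411 = -230 + 411 = 181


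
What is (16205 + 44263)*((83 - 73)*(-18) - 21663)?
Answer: -1320802524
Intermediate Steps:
(16205 + 44263)*((83 - 73)*(-18) - 21663) = 60468*(10*(-18) - 21663) = 60468*(-180 - 21663) = 60468*(-21843) = -1320802524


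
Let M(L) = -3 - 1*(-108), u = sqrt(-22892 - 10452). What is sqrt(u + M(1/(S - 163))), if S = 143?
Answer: sqrt(105 + 8*I*sqrt(521)) ≈ 12.563 + 7.2677*I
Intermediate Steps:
u = 8*I*sqrt(521) (u = sqrt(-33344) = 8*I*sqrt(521) ≈ 182.6*I)
M(L) = 105 (M(L) = -3 + 108 = 105)
sqrt(u + M(1/(S - 163))) = sqrt(8*I*sqrt(521) + 105) = sqrt(105 + 8*I*sqrt(521))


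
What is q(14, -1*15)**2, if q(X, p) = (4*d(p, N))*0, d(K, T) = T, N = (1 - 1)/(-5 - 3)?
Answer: 0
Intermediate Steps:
N = 0 (N = 0/(-8) = 0*(-1/8) = 0)
q(X, p) = 0 (q(X, p) = (4*0)*0 = 0*0 = 0)
q(14, -1*15)**2 = 0**2 = 0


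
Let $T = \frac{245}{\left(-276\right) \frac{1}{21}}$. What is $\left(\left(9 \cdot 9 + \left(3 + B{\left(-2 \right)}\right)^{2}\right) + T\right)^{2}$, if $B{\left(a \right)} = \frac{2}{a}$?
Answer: $\frac{37271025}{8464} \approx 4403.5$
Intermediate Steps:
$T = - \frac{1715}{92}$ ($T = \frac{245}{\left(-276\right) \frac{1}{21}} = \frac{245}{- \frac{92}{7}} = 245 \left(- \frac{7}{92}\right) = - \frac{1715}{92} \approx -18.641$)
$\left(\left(9 \cdot 9 + \left(3 + B{\left(-2 \right)}\right)^{2}\right) + T\right)^{2} = \left(\left(9 \cdot 9 + \left(3 + \frac{2}{-2}\right)^{2}\right) - \frac{1715}{92}\right)^{2} = \left(\left(81 + \left(3 + 2 \left(- \frac{1}{2}\right)\right)^{2}\right) - \frac{1715}{92}\right)^{2} = \left(\left(81 + \left(3 - 1\right)^{2}\right) - \frac{1715}{92}\right)^{2} = \left(\left(81 + 2^{2}\right) - \frac{1715}{92}\right)^{2} = \left(\left(81 + 4\right) - \frac{1715}{92}\right)^{2} = \left(85 - \frac{1715}{92}\right)^{2} = \left(\frac{6105}{92}\right)^{2} = \frac{37271025}{8464}$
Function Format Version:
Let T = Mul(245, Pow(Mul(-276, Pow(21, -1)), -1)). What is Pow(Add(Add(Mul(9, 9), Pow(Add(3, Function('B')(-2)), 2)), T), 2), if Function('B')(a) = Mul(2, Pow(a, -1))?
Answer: Rational(37271025, 8464) ≈ 4403.5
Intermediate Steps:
T = Rational(-1715, 92) (T = Mul(245, Pow(Mul(-276, Rational(1, 21)), -1)) = Mul(245, Pow(Rational(-92, 7), -1)) = Mul(245, Rational(-7, 92)) = Rational(-1715, 92) ≈ -18.641)
Pow(Add(Add(Mul(9, 9), Pow(Add(3, Function('B')(-2)), 2)), T), 2) = Pow(Add(Add(Mul(9, 9), Pow(Add(3, Mul(2, Pow(-2, -1))), 2)), Rational(-1715, 92)), 2) = Pow(Add(Add(81, Pow(Add(3, Mul(2, Rational(-1, 2))), 2)), Rational(-1715, 92)), 2) = Pow(Add(Add(81, Pow(Add(3, -1), 2)), Rational(-1715, 92)), 2) = Pow(Add(Add(81, Pow(2, 2)), Rational(-1715, 92)), 2) = Pow(Add(Add(81, 4), Rational(-1715, 92)), 2) = Pow(Add(85, Rational(-1715, 92)), 2) = Pow(Rational(6105, 92), 2) = Rational(37271025, 8464)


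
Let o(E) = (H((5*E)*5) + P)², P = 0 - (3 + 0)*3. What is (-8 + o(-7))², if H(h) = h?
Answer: 1145687104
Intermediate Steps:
P = -9 (P = 0 - 3*3 = 0 - 1*9 = 0 - 9 = -9)
o(E) = (-9 + 25*E)² (o(E) = ((5*E)*5 - 9)² = (25*E - 9)² = (-9 + 25*E)²)
(-8 + o(-7))² = (-8 + (-9 + 25*(-7))²)² = (-8 + (-9 - 175)²)² = (-8 + (-184)²)² = (-8 + 33856)² = 33848² = 1145687104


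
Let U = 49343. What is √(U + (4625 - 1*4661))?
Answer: √49307 ≈ 222.05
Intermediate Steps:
√(U + (4625 - 1*4661)) = √(49343 + (4625 - 1*4661)) = √(49343 + (4625 - 4661)) = √(49343 - 36) = √49307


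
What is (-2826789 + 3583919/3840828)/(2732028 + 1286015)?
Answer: -10857206757373/15432612059604 ≈ -0.70352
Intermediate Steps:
(-2826789 + 3583919/3840828)/(2732028 + 1286015) = (-2826789 + 3583919*(1/3840828))/4018043 = (-2826789 + 3583919/3840828)*(1/4018043) = -10857206757373/3840828*1/4018043 = -10857206757373/15432612059604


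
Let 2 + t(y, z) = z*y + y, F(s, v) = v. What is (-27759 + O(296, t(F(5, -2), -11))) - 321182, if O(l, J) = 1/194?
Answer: -67694553/194 ≈ -3.4894e+5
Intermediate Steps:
t(y, z) = -2 + y + y*z (t(y, z) = -2 + (z*y + y) = -2 + (y*z + y) = -2 + (y + y*z) = -2 + y + y*z)
O(l, J) = 1/194
(-27759 + O(296, t(F(5, -2), -11))) - 321182 = (-27759 + 1/194) - 321182 = -5385245/194 - 321182 = -67694553/194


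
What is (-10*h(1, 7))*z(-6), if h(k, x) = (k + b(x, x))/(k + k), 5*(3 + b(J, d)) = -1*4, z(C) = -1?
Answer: -14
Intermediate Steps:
b(J, d) = -19/5 (b(J, d) = -3 + (-1*4)/5 = -3 + (⅕)*(-4) = -3 - ⅘ = -19/5)
h(k, x) = (-19/5 + k)/(2*k) (h(k, x) = (k - 19/5)/(k + k) = (-19/5 + k)/((2*k)) = (-19/5 + k)*(1/(2*k)) = (-19/5 + k)/(2*k))
(-10*h(1, 7))*z(-6) = -(-19 + 5*1)/1*(-1) = -(-19 + 5)*(-1) = -(-14)*(-1) = -10*(-7/5)*(-1) = 14*(-1) = -14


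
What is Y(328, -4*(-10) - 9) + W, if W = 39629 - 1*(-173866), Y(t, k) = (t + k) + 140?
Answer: 213994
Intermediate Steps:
Y(t, k) = 140 + k + t (Y(t, k) = (k + t) + 140 = 140 + k + t)
W = 213495 (W = 39629 + 173866 = 213495)
Y(328, -4*(-10) - 9) + W = (140 + (-4*(-10) - 9) + 328) + 213495 = (140 + (40 - 9) + 328) + 213495 = (140 + 31 + 328) + 213495 = 499 + 213495 = 213994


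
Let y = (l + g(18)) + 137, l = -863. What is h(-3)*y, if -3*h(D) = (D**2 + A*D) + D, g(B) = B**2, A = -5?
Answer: 2814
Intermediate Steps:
y = -402 (y = (-863 + 18**2) + 137 = (-863 + 324) + 137 = -539 + 137 = -402)
h(D) = -D**2/3 + 4*D/3 (h(D) = -((D**2 - 5*D) + D)/3 = -(D**2 - 4*D)/3 = -D**2/3 + 4*D/3)
h(-3)*y = ((1/3)*(-3)*(4 - 1*(-3)))*(-402) = ((1/3)*(-3)*(4 + 3))*(-402) = ((1/3)*(-3)*7)*(-402) = -7*(-402) = 2814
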